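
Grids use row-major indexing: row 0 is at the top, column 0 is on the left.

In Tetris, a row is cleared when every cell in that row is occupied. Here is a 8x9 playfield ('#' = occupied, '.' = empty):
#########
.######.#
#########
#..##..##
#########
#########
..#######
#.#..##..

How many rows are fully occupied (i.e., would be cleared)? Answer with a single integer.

Check each row:
  row 0: 0 empty cells -> FULL (clear)
  row 1: 2 empty cells -> not full
  row 2: 0 empty cells -> FULL (clear)
  row 3: 4 empty cells -> not full
  row 4: 0 empty cells -> FULL (clear)
  row 5: 0 empty cells -> FULL (clear)
  row 6: 2 empty cells -> not full
  row 7: 5 empty cells -> not full
Total rows cleared: 4

Answer: 4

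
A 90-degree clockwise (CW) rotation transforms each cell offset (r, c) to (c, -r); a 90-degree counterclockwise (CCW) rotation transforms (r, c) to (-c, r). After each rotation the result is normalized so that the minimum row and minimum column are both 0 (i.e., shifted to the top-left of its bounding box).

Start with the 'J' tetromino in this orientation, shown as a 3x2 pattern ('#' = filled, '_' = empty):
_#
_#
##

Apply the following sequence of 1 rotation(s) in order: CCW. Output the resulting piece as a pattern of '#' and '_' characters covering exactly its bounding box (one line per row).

Start:
_#
_#
##
After rotation 1 (CCW):
###
__#

Answer: ###
__#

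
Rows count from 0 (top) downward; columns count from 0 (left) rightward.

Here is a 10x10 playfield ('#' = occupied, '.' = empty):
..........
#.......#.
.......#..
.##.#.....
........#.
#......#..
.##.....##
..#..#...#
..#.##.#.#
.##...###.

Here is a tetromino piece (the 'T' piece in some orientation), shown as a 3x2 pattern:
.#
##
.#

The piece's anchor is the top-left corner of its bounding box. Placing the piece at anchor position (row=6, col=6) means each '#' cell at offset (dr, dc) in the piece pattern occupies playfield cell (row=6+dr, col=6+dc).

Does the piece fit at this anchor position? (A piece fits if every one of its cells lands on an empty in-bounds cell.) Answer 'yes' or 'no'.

Check each piece cell at anchor (6, 6):
  offset (0,1) -> (6,7): empty -> OK
  offset (1,0) -> (7,6): empty -> OK
  offset (1,1) -> (7,7): empty -> OK
  offset (2,1) -> (8,7): occupied ('#') -> FAIL
All cells valid: no

Answer: no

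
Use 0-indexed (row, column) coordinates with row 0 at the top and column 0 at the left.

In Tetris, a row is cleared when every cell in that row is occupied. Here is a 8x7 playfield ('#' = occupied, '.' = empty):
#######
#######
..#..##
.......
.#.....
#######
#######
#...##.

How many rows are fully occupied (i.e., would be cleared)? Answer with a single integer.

Check each row:
  row 0: 0 empty cells -> FULL (clear)
  row 1: 0 empty cells -> FULL (clear)
  row 2: 4 empty cells -> not full
  row 3: 7 empty cells -> not full
  row 4: 6 empty cells -> not full
  row 5: 0 empty cells -> FULL (clear)
  row 6: 0 empty cells -> FULL (clear)
  row 7: 4 empty cells -> not full
Total rows cleared: 4

Answer: 4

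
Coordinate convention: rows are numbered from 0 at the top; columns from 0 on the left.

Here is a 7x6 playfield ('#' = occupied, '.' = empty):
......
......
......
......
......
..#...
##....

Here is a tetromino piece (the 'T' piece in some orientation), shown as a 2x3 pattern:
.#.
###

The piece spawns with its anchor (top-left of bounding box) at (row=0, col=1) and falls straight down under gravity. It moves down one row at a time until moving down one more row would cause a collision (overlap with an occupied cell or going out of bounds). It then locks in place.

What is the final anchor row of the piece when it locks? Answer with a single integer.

Spawn at (row=0, col=1). Try each row:
  row 0: fits
  row 1: fits
  row 2: fits
  row 3: fits
  row 4: blocked -> lock at row 3

Answer: 3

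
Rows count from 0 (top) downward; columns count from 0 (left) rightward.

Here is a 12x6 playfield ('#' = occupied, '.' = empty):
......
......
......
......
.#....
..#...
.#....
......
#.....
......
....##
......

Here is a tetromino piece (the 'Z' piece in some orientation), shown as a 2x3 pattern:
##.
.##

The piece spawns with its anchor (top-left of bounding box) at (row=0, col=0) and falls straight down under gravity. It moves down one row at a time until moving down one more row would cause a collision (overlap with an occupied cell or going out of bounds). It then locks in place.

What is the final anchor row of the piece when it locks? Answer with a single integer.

Spawn at (row=0, col=0). Try each row:
  row 0: fits
  row 1: fits
  row 2: fits
  row 3: blocked -> lock at row 2

Answer: 2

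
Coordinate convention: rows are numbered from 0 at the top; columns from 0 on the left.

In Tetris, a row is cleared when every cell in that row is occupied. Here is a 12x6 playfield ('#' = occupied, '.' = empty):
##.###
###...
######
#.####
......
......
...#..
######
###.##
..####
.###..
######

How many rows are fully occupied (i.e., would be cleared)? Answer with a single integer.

Check each row:
  row 0: 1 empty cell -> not full
  row 1: 3 empty cells -> not full
  row 2: 0 empty cells -> FULL (clear)
  row 3: 1 empty cell -> not full
  row 4: 6 empty cells -> not full
  row 5: 6 empty cells -> not full
  row 6: 5 empty cells -> not full
  row 7: 0 empty cells -> FULL (clear)
  row 8: 1 empty cell -> not full
  row 9: 2 empty cells -> not full
  row 10: 3 empty cells -> not full
  row 11: 0 empty cells -> FULL (clear)
Total rows cleared: 3

Answer: 3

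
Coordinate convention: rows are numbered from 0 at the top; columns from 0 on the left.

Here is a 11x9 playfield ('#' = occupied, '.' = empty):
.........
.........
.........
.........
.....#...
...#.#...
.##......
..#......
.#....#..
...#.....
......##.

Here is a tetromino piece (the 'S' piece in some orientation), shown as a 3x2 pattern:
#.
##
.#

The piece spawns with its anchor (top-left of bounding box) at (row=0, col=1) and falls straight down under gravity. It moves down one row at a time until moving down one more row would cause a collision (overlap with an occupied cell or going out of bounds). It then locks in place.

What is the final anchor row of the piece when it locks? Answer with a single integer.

Answer: 3

Derivation:
Spawn at (row=0, col=1). Try each row:
  row 0: fits
  row 1: fits
  row 2: fits
  row 3: fits
  row 4: blocked -> lock at row 3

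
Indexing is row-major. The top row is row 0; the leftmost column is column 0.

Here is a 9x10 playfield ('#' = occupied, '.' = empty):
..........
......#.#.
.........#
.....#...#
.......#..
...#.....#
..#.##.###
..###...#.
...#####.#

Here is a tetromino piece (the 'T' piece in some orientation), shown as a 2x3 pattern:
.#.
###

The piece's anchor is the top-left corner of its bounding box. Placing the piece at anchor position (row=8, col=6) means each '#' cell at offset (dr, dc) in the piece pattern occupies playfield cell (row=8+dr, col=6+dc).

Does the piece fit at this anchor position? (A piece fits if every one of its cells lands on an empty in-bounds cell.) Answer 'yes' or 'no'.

Check each piece cell at anchor (8, 6):
  offset (0,1) -> (8,7): occupied ('#') -> FAIL
  offset (1,0) -> (9,6): out of bounds -> FAIL
  offset (1,1) -> (9,7): out of bounds -> FAIL
  offset (1,2) -> (9,8): out of bounds -> FAIL
All cells valid: no

Answer: no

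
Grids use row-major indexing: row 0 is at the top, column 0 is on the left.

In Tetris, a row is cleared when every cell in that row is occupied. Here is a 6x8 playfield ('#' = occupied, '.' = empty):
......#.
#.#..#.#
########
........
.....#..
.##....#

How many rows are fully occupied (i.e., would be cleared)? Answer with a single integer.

Check each row:
  row 0: 7 empty cells -> not full
  row 1: 4 empty cells -> not full
  row 2: 0 empty cells -> FULL (clear)
  row 3: 8 empty cells -> not full
  row 4: 7 empty cells -> not full
  row 5: 5 empty cells -> not full
Total rows cleared: 1

Answer: 1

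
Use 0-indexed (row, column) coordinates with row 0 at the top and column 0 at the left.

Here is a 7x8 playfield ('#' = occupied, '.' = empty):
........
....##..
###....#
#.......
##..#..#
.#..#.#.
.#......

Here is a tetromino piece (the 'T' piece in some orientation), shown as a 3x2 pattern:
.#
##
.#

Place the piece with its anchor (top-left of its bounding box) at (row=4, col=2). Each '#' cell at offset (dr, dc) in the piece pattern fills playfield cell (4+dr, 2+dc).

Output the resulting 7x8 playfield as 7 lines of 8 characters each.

Answer: ........
....##..
###....#
#.......
##.##..#
.####.#.
.#.#....

Derivation:
Fill (4+0,2+1) = (4,3)
Fill (4+1,2+0) = (5,2)
Fill (4+1,2+1) = (5,3)
Fill (4+2,2+1) = (6,3)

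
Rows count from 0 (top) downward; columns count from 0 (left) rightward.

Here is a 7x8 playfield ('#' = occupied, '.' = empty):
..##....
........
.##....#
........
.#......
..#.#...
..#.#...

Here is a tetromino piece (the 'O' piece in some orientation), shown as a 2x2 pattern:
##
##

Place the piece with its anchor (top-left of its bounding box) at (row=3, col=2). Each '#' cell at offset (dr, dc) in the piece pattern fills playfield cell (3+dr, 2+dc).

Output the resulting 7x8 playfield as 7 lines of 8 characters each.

Fill (3+0,2+0) = (3,2)
Fill (3+0,2+1) = (3,3)
Fill (3+1,2+0) = (4,2)
Fill (3+1,2+1) = (4,3)

Answer: ..##....
........
.##....#
..##....
.###....
..#.#...
..#.#...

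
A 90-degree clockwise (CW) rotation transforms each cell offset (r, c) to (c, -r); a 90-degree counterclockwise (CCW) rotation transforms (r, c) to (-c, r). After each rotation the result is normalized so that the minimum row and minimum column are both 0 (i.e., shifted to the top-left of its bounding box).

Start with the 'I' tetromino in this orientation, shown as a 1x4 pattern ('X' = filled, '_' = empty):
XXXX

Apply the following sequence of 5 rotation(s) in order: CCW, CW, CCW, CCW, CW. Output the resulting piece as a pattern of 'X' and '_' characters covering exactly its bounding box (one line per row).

Start:
XXXX
After rotation 1 (CCW):
X
X
X
X
After rotation 2 (CW):
XXXX
After rotation 3 (CCW):
X
X
X
X
After rotation 4 (CCW):
XXXX
After rotation 5 (CW):
X
X
X
X

Answer: X
X
X
X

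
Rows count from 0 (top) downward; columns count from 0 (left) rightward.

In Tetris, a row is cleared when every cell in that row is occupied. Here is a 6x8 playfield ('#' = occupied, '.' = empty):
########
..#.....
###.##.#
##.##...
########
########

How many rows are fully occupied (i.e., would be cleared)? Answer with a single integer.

Answer: 3

Derivation:
Check each row:
  row 0: 0 empty cells -> FULL (clear)
  row 1: 7 empty cells -> not full
  row 2: 2 empty cells -> not full
  row 3: 4 empty cells -> not full
  row 4: 0 empty cells -> FULL (clear)
  row 5: 0 empty cells -> FULL (clear)
Total rows cleared: 3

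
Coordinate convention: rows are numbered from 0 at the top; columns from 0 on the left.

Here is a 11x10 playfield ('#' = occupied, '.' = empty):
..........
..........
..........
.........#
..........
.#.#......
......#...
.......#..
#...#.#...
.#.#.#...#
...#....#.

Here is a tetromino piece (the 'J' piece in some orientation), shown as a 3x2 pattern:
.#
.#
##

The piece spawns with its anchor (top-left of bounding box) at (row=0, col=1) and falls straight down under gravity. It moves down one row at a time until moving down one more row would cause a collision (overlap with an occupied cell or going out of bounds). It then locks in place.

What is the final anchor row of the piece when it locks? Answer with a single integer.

Answer: 2

Derivation:
Spawn at (row=0, col=1). Try each row:
  row 0: fits
  row 1: fits
  row 2: fits
  row 3: blocked -> lock at row 2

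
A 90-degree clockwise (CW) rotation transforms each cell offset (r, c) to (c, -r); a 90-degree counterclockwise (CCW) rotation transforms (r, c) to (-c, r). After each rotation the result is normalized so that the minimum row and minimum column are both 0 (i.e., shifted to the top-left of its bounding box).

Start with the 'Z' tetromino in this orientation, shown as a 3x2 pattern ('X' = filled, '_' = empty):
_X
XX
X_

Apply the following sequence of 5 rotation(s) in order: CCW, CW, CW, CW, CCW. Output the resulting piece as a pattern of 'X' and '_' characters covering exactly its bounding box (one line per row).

Answer: XX_
_XX

Derivation:
Start:
_X
XX
X_
After rotation 1 (CCW):
XX_
_XX
After rotation 2 (CW):
_X
XX
X_
After rotation 3 (CW):
XX_
_XX
After rotation 4 (CW):
_X
XX
X_
After rotation 5 (CCW):
XX_
_XX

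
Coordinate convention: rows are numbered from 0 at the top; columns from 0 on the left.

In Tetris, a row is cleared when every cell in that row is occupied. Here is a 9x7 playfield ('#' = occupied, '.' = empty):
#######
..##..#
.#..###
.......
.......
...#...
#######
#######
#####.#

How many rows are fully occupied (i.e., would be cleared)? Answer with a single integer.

Answer: 3

Derivation:
Check each row:
  row 0: 0 empty cells -> FULL (clear)
  row 1: 4 empty cells -> not full
  row 2: 3 empty cells -> not full
  row 3: 7 empty cells -> not full
  row 4: 7 empty cells -> not full
  row 5: 6 empty cells -> not full
  row 6: 0 empty cells -> FULL (clear)
  row 7: 0 empty cells -> FULL (clear)
  row 8: 1 empty cell -> not full
Total rows cleared: 3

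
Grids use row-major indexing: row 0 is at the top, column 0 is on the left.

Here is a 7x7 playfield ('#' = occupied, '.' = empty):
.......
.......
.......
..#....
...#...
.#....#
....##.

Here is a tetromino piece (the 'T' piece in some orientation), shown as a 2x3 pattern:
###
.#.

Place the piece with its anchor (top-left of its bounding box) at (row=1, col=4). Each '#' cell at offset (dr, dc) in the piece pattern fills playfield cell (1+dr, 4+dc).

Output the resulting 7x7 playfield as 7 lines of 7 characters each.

Fill (1+0,4+0) = (1,4)
Fill (1+0,4+1) = (1,5)
Fill (1+0,4+2) = (1,6)
Fill (1+1,4+1) = (2,5)

Answer: .......
....###
.....#.
..#....
...#...
.#....#
....##.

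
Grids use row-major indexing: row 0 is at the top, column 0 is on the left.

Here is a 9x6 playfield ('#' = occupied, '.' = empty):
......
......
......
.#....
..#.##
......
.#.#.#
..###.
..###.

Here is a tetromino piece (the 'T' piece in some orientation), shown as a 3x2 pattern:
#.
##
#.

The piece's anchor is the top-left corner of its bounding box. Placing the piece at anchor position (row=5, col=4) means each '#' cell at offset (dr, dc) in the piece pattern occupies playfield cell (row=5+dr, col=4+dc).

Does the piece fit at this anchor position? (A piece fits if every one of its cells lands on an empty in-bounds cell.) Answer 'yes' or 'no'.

Check each piece cell at anchor (5, 4):
  offset (0,0) -> (5,4): empty -> OK
  offset (1,0) -> (6,4): empty -> OK
  offset (1,1) -> (6,5): occupied ('#') -> FAIL
  offset (2,0) -> (7,4): occupied ('#') -> FAIL
All cells valid: no

Answer: no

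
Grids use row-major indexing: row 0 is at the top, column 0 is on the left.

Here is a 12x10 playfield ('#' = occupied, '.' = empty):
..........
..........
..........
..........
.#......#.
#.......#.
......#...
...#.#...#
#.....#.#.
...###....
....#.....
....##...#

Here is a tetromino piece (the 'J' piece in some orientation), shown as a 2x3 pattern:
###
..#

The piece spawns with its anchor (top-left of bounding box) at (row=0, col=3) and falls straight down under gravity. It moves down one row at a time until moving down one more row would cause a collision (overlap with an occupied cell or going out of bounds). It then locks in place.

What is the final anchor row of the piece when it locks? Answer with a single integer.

Answer: 5

Derivation:
Spawn at (row=0, col=3). Try each row:
  row 0: fits
  row 1: fits
  row 2: fits
  row 3: fits
  row 4: fits
  row 5: fits
  row 6: blocked -> lock at row 5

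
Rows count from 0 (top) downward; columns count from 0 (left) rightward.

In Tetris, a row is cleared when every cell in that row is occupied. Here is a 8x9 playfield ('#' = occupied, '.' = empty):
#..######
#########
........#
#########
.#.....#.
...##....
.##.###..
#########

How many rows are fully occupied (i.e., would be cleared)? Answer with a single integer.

Answer: 3

Derivation:
Check each row:
  row 0: 2 empty cells -> not full
  row 1: 0 empty cells -> FULL (clear)
  row 2: 8 empty cells -> not full
  row 3: 0 empty cells -> FULL (clear)
  row 4: 7 empty cells -> not full
  row 5: 7 empty cells -> not full
  row 6: 4 empty cells -> not full
  row 7: 0 empty cells -> FULL (clear)
Total rows cleared: 3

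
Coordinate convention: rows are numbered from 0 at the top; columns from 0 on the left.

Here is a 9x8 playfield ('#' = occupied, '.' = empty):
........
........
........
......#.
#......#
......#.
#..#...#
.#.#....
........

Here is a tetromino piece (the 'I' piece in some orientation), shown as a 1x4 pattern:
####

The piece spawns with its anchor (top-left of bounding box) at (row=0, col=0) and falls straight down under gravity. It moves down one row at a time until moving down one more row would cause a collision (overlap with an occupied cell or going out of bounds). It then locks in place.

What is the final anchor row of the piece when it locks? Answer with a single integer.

Spawn at (row=0, col=0). Try each row:
  row 0: fits
  row 1: fits
  row 2: fits
  row 3: fits
  row 4: blocked -> lock at row 3

Answer: 3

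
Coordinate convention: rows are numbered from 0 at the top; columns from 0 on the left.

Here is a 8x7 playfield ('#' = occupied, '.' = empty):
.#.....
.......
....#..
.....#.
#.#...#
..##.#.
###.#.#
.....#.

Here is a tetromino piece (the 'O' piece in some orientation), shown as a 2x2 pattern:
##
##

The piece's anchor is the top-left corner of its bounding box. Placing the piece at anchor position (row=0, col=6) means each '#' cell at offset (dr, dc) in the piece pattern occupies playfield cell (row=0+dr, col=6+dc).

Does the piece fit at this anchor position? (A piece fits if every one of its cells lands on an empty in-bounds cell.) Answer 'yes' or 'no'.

Answer: no

Derivation:
Check each piece cell at anchor (0, 6):
  offset (0,0) -> (0,6): empty -> OK
  offset (0,1) -> (0,7): out of bounds -> FAIL
  offset (1,0) -> (1,6): empty -> OK
  offset (1,1) -> (1,7): out of bounds -> FAIL
All cells valid: no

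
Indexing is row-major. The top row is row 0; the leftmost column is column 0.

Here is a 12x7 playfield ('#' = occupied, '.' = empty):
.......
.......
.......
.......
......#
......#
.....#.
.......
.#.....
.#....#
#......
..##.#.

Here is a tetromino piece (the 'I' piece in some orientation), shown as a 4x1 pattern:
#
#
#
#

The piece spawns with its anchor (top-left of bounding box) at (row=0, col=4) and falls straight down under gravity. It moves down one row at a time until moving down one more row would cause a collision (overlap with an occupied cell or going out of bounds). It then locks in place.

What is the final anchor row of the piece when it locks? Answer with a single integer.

Spawn at (row=0, col=4). Try each row:
  row 0: fits
  row 1: fits
  row 2: fits
  row 3: fits
  row 4: fits
  row 5: fits
  row 6: fits
  row 7: fits
  row 8: fits
  row 9: blocked -> lock at row 8

Answer: 8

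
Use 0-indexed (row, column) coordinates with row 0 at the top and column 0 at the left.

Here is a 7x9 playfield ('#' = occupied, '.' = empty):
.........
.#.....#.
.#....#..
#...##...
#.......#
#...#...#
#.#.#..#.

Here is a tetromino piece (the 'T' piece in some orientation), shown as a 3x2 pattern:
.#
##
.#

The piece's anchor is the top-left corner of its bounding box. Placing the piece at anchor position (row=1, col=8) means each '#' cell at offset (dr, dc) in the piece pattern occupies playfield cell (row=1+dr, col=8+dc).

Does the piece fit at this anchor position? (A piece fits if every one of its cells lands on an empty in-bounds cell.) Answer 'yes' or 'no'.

Answer: no

Derivation:
Check each piece cell at anchor (1, 8):
  offset (0,1) -> (1,9): out of bounds -> FAIL
  offset (1,0) -> (2,8): empty -> OK
  offset (1,1) -> (2,9): out of bounds -> FAIL
  offset (2,1) -> (3,9): out of bounds -> FAIL
All cells valid: no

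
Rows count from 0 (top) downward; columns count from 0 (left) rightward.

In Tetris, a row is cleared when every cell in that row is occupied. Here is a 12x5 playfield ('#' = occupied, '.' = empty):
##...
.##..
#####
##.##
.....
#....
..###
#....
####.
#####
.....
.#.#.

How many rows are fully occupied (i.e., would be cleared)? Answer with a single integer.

Answer: 2

Derivation:
Check each row:
  row 0: 3 empty cells -> not full
  row 1: 3 empty cells -> not full
  row 2: 0 empty cells -> FULL (clear)
  row 3: 1 empty cell -> not full
  row 4: 5 empty cells -> not full
  row 5: 4 empty cells -> not full
  row 6: 2 empty cells -> not full
  row 7: 4 empty cells -> not full
  row 8: 1 empty cell -> not full
  row 9: 0 empty cells -> FULL (clear)
  row 10: 5 empty cells -> not full
  row 11: 3 empty cells -> not full
Total rows cleared: 2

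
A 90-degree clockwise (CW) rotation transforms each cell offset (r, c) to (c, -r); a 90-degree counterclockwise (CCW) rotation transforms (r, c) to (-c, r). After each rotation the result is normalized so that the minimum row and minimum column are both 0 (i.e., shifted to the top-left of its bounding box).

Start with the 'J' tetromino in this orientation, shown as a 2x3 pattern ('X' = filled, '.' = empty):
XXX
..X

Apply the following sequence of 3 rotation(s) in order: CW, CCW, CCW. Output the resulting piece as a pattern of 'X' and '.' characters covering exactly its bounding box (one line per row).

Start:
XXX
..X
After rotation 1 (CW):
.X
.X
XX
After rotation 2 (CCW):
XXX
..X
After rotation 3 (CCW):
XX
X.
X.

Answer: XX
X.
X.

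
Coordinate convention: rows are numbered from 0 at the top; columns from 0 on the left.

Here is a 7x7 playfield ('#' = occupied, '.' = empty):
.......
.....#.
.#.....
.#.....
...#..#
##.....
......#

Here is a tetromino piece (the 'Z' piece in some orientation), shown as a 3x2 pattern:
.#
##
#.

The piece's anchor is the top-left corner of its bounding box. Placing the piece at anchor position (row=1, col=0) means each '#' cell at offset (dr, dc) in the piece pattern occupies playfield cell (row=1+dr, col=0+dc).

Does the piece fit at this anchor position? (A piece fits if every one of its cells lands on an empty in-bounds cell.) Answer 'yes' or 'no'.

Answer: no

Derivation:
Check each piece cell at anchor (1, 0):
  offset (0,1) -> (1,1): empty -> OK
  offset (1,0) -> (2,0): empty -> OK
  offset (1,1) -> (2,1): occupied ('#') -> FAIL
  offset (2,0) -> (3,0): empty -> OK
All cells valid: no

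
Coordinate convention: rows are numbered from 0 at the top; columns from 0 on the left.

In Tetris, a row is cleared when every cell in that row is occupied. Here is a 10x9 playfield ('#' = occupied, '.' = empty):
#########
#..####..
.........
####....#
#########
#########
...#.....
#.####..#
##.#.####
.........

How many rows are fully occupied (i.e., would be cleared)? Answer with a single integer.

Check each row:
  row 0: 0 empty cells -> FULL (clear)
  row 1: 4 empty cells -> not full
  row 2: 9 empty cells -> not full
  row 3: 4 empty cells -> not full
  row 4: 0 empty cells -> FULL (clear)
  row 5: 0 empty cells -> FULL (clear)
  row 6: 8 empty cells -> not full
  row 7: 3 empty cells -> not full
  row 8: 2 empty cells -> not full
  row 9: 9 empty cells -> not full
Total rows cleared: 3

Answer: 3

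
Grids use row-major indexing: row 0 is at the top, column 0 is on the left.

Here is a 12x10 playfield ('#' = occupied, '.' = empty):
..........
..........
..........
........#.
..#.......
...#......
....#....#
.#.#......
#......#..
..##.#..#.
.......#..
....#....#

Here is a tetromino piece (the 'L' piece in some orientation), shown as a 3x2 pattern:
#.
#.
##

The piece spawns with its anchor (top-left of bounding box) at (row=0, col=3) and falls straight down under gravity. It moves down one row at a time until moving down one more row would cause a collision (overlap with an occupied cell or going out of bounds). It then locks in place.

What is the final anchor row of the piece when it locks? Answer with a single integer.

Answer: 2

Derivation:
Spawn at (row=0, col=3). Try each row:
  row 0: fits
  row 1: fits
  row 2: fits
  row 3: blocked -> lock at row 2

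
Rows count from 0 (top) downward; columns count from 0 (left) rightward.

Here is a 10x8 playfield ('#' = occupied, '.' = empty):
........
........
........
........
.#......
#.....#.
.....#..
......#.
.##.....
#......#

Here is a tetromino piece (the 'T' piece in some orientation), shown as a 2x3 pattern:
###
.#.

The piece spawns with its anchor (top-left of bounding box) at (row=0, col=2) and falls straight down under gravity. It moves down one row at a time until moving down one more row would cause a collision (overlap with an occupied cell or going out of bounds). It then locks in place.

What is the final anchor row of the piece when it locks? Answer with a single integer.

Spawn at (row=0, col=2). Try each row:
  row 0: fits
  row 1: fits
  row 2: fits
  row 3: fits
  row 4: fits
  row 5: fits
  row 6: fits
  row 7: fits
  row 8: blocked -> lock at row 7

Answer: 7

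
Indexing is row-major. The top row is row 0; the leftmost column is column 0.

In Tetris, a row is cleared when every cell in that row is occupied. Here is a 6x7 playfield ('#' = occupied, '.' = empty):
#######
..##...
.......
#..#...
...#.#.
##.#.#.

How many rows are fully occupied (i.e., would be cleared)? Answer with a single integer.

Answer: 1

Derivation:
Check each row:
  row 0: 0 empty cells -> FULL (clear)
  row 1: 5 empty cells -> not full
  row 2: 7 empty cells -> not full
  row 3: 5 empty cells -> not full
  row 4: 5 empty cells -> not full
  row 5: 3 empty cells -> not full
Total rows cleared: 1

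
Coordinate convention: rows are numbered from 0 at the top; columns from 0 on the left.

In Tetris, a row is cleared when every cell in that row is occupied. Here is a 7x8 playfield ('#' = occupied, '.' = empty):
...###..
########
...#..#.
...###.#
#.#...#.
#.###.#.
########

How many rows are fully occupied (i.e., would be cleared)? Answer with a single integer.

Check each row:
  row 0: 5 empty cells -> not full
  row 1: 0 empty cells -> FULL (clear)
  row 2: 6 empty cells -> not full
  row 3: 4 empty cells -> not full
  row 4: 5 empty cells -> not full
  row 5: 3 empty cells -> not full
  row 6: 0 empty cells -> FULL (clear)
Total rows cleared: 2

Answer: 2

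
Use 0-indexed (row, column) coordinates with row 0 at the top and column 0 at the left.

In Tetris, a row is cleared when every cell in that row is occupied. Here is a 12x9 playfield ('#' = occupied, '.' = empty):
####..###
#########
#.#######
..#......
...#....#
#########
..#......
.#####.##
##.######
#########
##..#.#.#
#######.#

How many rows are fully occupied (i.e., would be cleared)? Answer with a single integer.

Check each row:
  row 0: 2 empty cells -> not full
  row 1: 0 empty cells -> FULL (clear)
  row 2: 1 empty cell -> not full
  row 3: 8 empty cells -> not full
  row 4: 7 empty cells -> not full
  row 5: 0 empty cells -> FULL (clear)
  row 6: 8 empty cells -> not full
  row 7: 2 empty cells -> not full
  row 8: 1 empty cell -> not full
  row 9: 0 empty cells -> FULL (clear)
  row 10: 4 empty cells -> not full
  row 11: 1 empty cell -> not full
Total rows cleared: 3

Answer: 3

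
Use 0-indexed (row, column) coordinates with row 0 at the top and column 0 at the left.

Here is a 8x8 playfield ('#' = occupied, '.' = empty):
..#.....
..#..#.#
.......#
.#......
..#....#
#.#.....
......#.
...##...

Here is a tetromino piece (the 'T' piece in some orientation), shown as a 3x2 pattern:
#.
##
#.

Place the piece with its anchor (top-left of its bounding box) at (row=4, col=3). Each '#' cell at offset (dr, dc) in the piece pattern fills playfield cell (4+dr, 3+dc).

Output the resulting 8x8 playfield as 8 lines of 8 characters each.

Fill (4+0,3+0) = (4,3)
Fill (4+1,3+0) = (5,3)
Fill (4+1,3+1) = (5,4)
Fill (4+2,3+0) = (6,3)

Answer: ..#.....
..#..#.#
.......#
.#......
..##...#
#.###...
...#..#.
...##...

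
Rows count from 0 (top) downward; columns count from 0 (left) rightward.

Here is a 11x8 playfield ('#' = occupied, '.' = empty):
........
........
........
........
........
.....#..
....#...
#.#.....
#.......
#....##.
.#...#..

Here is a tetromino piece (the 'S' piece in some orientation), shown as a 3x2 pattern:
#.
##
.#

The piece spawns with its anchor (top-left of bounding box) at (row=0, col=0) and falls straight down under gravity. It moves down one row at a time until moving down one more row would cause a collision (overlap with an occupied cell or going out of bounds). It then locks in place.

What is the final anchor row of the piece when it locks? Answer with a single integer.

Answer: 5

Derivation:
Spawn at (row=0, col=0). Try each row:
  row 0: fits
  row 1: fits
  row 2: fits
  row 3: fits
  row 4: fits
  row 5: fits
  row 6: blocked -> lock at row 5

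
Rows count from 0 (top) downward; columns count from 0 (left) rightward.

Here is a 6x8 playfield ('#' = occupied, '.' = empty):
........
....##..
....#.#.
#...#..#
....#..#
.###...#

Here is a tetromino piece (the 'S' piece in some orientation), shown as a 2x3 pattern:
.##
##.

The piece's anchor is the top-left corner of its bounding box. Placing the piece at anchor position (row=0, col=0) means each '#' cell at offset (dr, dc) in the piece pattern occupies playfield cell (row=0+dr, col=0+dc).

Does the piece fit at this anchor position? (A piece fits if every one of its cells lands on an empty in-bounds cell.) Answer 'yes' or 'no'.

Check each piece cell at anchor (0, 0):
  offset (0,1) -> (0,1): empty -> OK
  offset (0,2) -> (0,2): empty -> OK
  offset (1,0) -> (1,0): empty -> OK
  offset (1,1) -> (1,1): empty -> OK
All cells valid: yes

Answer: yes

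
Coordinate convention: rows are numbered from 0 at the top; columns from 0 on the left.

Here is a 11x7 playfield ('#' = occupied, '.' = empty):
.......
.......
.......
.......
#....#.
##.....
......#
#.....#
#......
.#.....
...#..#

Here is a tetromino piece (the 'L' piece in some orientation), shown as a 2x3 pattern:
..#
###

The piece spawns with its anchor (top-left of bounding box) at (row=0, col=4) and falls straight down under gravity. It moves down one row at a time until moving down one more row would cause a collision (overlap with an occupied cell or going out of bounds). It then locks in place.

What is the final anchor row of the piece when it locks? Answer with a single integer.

Spawn at (row=0, col=4). Try each row:
  row 0: fits
  row 1: fits
  row 2: fits
  row 3: blocked -> lock at row 2

Answer: 2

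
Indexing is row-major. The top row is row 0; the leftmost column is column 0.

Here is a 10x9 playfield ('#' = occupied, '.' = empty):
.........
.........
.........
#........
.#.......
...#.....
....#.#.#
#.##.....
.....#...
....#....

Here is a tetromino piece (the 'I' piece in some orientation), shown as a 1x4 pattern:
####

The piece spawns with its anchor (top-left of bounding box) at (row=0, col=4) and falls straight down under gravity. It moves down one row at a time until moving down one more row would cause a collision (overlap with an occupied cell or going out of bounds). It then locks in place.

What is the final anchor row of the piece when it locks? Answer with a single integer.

Answer: 5

Derivation:
Spawn at (row=0, col=4). Try each row:
  row 0: fits
  row 1: fits
  row 2: fits
  row 3: fits
  row 4: fits
  row 5: fits
  row 6: blocked -> lock at row 5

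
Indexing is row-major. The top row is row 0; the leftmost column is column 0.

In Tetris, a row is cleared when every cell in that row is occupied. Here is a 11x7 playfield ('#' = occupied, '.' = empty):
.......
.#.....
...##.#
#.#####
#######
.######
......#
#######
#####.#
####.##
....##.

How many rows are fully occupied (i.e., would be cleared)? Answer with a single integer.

Check each row:
  row 0: 7 empty cells -> not full
  row 1: 6 empty cells -> not full
  row 2: 4 empty cells -> not full
  row 3: 1 empty cell -> not full
  row 4: 0 empty cells -> FULL (clear)
  row 5: 1 empty cell -> not full
  row 6: 6 empty cells -> not full
  row 7: 0 empty cells -> FULL (clear)
  row 8: 1 empty cell -> not full
  row 9: 1 empty cell -> not full
  row 10: 5 empty cells -> not full
Total rows cleared: 2

Answer: 2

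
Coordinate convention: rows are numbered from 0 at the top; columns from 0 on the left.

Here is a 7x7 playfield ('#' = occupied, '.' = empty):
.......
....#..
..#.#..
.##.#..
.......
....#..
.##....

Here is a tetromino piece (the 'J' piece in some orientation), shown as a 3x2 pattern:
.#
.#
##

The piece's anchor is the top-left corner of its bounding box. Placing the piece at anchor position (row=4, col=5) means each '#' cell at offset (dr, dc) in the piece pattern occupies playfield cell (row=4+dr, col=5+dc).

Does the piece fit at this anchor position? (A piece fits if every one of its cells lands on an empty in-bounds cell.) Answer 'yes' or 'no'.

Check each piece cell at anchor (4, 5):
  offset (0,1) -> (4,6): empty -> OK
  offset (1,1) -> (5,6): empty -> OK
  offset (2,0) -> (6,5): empty -> OK
  offset (2,1) -> (6,6): empty -> OK
All cells valid: yes

Answer: yes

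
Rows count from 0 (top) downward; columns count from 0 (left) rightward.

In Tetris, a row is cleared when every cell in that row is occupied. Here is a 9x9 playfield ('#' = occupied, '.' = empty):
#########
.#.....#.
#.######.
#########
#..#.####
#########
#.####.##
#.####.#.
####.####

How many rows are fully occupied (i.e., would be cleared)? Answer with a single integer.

Check each row:
  row 0: 0 empty cells -> FULL (clear)
  row 1: 7 empty cells -> not full
  row 2: 2 empty cells -> not full
  row 3: 0 empty cells -> FULL (clear)
  row 4: 3 empty cells -> not full
  row 5: 0 empty cells -> FULL (clear)
  row 6: 2 empty cells -> not full
  row 7: 3 empty cells -> not full
  row 8: 1 empty cell -> not full
Total rows cleared: 3

Answer: 3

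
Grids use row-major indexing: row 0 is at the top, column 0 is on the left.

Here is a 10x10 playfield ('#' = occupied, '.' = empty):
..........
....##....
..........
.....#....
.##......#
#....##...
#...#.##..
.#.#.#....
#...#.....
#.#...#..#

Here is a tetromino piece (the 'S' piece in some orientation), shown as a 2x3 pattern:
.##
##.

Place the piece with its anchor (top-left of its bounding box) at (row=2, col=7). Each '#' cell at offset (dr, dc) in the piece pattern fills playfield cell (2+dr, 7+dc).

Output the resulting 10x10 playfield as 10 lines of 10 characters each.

Fill (2+0,7+1) = (2,8)
Fill (2+0,7+2) = (2,9)
Fill (2+1,7+0) = (3,7)
Fill (2+1,7+1) = (3,8)

Answer: ..........
....##....
........##
.....#.##.
.##......#
#....##...
#...#.##..
.#.#.#....
#...#.....
#.#...#..#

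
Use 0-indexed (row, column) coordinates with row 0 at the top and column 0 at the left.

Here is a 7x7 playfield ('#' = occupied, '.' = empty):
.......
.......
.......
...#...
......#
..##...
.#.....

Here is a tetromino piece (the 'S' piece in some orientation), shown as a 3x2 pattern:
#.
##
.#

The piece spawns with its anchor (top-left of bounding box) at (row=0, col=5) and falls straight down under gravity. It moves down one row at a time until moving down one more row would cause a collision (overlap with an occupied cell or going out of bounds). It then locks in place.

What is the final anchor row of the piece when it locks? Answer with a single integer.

Answer: 1

Derivation:
Spawn at (row=0, col=5). Try each row:
  row 0: fits
  row 1: fits
  row 2: blocked -> lock at row 1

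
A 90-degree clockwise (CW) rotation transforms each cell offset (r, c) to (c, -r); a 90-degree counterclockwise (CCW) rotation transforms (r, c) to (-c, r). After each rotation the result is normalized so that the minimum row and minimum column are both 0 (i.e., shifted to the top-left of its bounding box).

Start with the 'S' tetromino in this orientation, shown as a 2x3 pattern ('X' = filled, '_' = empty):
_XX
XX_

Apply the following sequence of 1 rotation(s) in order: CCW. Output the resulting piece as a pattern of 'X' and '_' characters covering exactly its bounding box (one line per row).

Start:
_XX
XX_
After rotation 1 (CCW):
X_
XX
_X

Answer: X_
XX
_X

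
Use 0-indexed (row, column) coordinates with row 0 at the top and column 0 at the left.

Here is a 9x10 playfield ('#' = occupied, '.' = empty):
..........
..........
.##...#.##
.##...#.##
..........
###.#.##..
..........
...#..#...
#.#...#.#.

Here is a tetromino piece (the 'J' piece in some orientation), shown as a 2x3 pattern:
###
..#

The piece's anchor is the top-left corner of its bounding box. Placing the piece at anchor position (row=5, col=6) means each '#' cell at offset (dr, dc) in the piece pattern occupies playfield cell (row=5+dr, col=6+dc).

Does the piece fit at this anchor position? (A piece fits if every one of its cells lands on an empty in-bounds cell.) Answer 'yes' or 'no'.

Check each piece cell at anchor (5, 6):
  offset (0,0) -> (5,6): occupied ('#') -> FAIL
  offset (0,1) -> (5,7): occupied ('#') -> FAIL
  offset (0,2) -> (5,8): empty -> OK
  offset (1,2) -> (6,8): empty -> OK
All cells valid: no

Answer: no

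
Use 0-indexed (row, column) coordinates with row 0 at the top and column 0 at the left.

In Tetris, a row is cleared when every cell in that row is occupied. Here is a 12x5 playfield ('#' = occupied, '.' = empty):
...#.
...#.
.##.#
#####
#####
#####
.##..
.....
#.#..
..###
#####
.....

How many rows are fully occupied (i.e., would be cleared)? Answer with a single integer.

Check each row:
  row 0: 4 empty cells -> not full
  row 1: 4 empty cells -> not full
  row 2: 2 empty cells -> not full
  row 3: 0 empty cells -> FULL (clear)
  row 4: 0 empty cells -> FULL (clear)
  row 5: 0 empty cells -> FULL (clear)
  row 6: 3 empty cells -> not full
  row 7: 5 empty cells -> not full
  row 8: 3 empty cells -> not full
  row 9: 2 empty cells -> not full
  row 10: 0 empty cells -> FULL (clear)
  row 11: 5 empty cells -> not full
Total rows cleared: 4

Answer: 4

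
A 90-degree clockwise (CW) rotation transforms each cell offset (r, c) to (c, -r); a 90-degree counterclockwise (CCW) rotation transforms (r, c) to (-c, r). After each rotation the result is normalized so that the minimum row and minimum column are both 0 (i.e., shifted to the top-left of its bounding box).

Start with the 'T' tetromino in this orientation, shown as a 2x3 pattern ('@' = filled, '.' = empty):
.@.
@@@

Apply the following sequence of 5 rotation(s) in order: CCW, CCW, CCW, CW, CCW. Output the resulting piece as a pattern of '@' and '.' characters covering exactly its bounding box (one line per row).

Answer: @.
@@
@.

Derivation:
Start:
.@.
@@@
After rotation 1 (CCW):
.@
@@
.@
After rotation 2 (CCW):
@@@
.@.
After rotation 3 (CCW):
@.
@@
@.
After rotation 4 (CW):
@@@
.@.
After rotation 5 (CCW):
@.
@@
@.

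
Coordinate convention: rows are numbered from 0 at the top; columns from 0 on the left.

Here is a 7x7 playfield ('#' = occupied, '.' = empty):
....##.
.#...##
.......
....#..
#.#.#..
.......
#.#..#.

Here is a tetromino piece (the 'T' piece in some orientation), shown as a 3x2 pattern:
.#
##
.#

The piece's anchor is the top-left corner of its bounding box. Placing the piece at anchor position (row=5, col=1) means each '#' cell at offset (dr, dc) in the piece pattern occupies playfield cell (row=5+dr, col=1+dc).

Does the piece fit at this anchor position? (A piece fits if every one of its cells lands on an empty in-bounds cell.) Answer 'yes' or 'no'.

Answer: no

Derivation:
Check each piece cell at anchor (5, 1):
  offset (0,1) -> (5,2): empty -> OK
  offset (1,0) -> (6,1): empty -> OK
  offset (1,1) -> (6,2): occupied ('#') -> FAIL
  offset (2,1) -> (7,2): out of bounds -> FAIL
All cells valid: no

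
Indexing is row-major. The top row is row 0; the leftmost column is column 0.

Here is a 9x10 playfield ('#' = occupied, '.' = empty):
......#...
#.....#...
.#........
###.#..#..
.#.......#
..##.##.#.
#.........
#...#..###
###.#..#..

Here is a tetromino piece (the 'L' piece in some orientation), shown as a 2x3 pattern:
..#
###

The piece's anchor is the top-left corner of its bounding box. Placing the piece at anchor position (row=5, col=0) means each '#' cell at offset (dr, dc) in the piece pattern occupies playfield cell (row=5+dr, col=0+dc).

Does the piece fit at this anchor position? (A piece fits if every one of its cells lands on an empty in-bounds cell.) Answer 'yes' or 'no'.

Check each piece cell at anchor (5, 0):
  offset (0,2) -> (5,2): occupied ('#') -> FAIL
  offset (1,0) -> (6,0): occupied ('#') -> FAIL
  offset (1,1) -> (6,1): empty -> OK
  offset (1,2) -> (6,2): empty -> OK
All cells valid: no

Answer: no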